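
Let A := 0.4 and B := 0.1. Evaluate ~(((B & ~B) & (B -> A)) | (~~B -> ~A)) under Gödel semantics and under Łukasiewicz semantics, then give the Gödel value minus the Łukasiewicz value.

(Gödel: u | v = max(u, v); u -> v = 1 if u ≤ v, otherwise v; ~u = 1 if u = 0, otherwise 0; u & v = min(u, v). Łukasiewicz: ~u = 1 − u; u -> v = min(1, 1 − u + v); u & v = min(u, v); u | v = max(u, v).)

Gödel evaluation:
  ~B: Gödel ¬ of 0.1 = 0 (operand ≠ 0)
  (B & ~B) = min(0.1, 0) = 0
  (B -> A): 0.1 ≤ 0.4, so result = 1
  ((B & ~B) & (B -> A)) = min(0, 1) = 0
  ~B: Gödel ¬ of 0.1 = 0 (operand ≠ 0)
  ~~B: Gödel ¬ of 0 = 1 (operand is 0)
  ~A: Gödel ¬ of 0.4 = 0 (operand ≠ 0)
  (~~B -> ~A): 1 > 0, so result = 0
  (((B & ~B) & (B -> A)) | (~~B -> ~A)) = max(0, 0) = 0
  ~(((B & ~B) & (B -> A)) | (~~B -> ~A)): Gödel ¬ of 0 = 1 (operand is 0)
  Gödel value = 1
Łukasiewicz evaluation:
  ~B: Łukasiewicz ¬ gives 1 − 0.1 = 0.9
  (B & ~B) = min(0.1, 0.9) = 0.1
  (B -> A): min(1, 1 − 0.1 + 0.4) = 1
  ((B & ~B) & (B -> A)) = min(0.1, 1) = 0.1
  ~B: Łukasiewicz ¬ gives 1 − 0.1 = 0.9
  ~~B: Łukasiewicz ¬ gives 1 − 0.9 = 0.1
  ~A: Łukasiewicz ¬ gives 1 − 0.4 = 0.6
  (~~B -> ~A): min(1, 1 − 0.1 + 0.6) = 1
  (((B & ~B) & (B -> A)) | (~~B -> ~A)) = max(0.1, 1) = 1
  ~(((B & ~B) & (B -> A)) | (~~B -> ~A)): Łukasiewicz ¬ gives 1 − 1 = 0
  Łukasiewicz value = 0
Difference: 1 − 0 = 1.00

1.00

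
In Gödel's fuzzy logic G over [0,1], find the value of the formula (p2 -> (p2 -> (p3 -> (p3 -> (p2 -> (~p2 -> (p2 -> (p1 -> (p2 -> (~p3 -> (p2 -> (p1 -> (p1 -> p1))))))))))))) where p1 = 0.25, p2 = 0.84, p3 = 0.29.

~p2: Gödel ¬ of 0.84 = 0 (operand ≠ 0)
~p3: Gödel ¬ of 0.29 = 0 (operand ≠ 0)
(p1 -> p1): 0.25 ≤ 0.25, so result = 1
(p1 -> (p1 -> p1)): 0.25 ≤ 1, so result = 1
(p2 -> (p1 -> (p1 -> p1))): 0.84 ≤ 1, so result = 1
(~p3 -> (p2 -> (p1 -> (p1 -> p1)))): 0 ≤ 1, so result = 1
(p2 -> (~p3 -> (p2 -> (p1 -> (p1 -> p1))))): 0.84 ≤ 1, so result = 1
(p1 -> (p2 -> (~p3 -> (p2 -> (p1 -> (p1 -> p1)))))): 0.25 ≤ 1, so result = 1
(p2 -> (p1 -> (p2 -> (~p3 -> (p2 -> (p1 -> (p1 -> p1))))))): 0.84 ≤ 1, so result = 1
(~p2 -> (p2 -> (p1 -> (p2 -> (~p3 -> (p2 -> (p1 -> (p1 -> p1)))))))): 0 ≤ 1, so result = 1
(p2 -> (~p2 -> (p2 -> (p1 -> (p2 -> (~p3 -> (p2 -> (p1 -> (p1 -> p1))))))))): 0.84 ≤ 1, so result = 1
(p3 -> (p2 -> (~p2 -> (p2 -> (p1 -> (p2 -> (~p3 -> (p2 -> (p1 -> (p1 -> p1)))))))))): 0.29 ≤ 1, so result = 1
(p3 -> (p3 -> (p2 -> (~p2 -> (p2 -> (p1 -> (p2 -> (~p3 -> (p2 -> (p1 -> (p1 -> p1))))))))))): 0.29 ≤ 1, so result = 1
(p2 -> (p3 -> (p3 -> (p2 -> (~p2 -> (p2 -> (p1 -> (p2 -> (~p3 -> (p2 -> (p1 -> (p1 -> p1)))))))))))): 0.84 ≤ 1, so result = 1
(p2 -> (p2 -> (p3 -> (p3 -> (p2 -> (~p2 -> (p2 -> (p1 -> (p2 -> (~p3 -> (p2 -> (p1 -> (p1 -> p1))))))))))))): 0.84 ≤ 1, so result = 1

1.00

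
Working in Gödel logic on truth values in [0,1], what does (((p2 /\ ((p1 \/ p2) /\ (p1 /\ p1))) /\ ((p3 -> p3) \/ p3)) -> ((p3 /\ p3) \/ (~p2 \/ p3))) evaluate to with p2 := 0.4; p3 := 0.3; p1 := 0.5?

(p1 \/ p2) = max(0.5, 0.4) = 0.5
(p1 /\ p1) = min(0.5, 0.5) = 0.5
((p1 \/ p2) /\ (p1 /\ p1)) = min(0.5, 0.5) = 0.5
(p2 /\ ((p1 \/ p2) /\ (p1 /\ p1))) = min(0.4, 0.5) = 0.4
(p3 -> p3): 0.3 ≤ 0.3, so result = 1
((p3 -> p3) \/ p3) = max(1, 0.3) = 1
((p2 /\ ((p1 \/ p2) /\ (p1 /\ p1))) /\ ((p3 -> p3) \/ p3)) = min(0.4, 1) = 0.4
(p3 /\ p3) = min(0.3, 0.3) = 0.3
~p2: Gödel ¬ of 0.4 = 0 (operand ≠ 0)
(~p2 \/ p3) = max(0, 0.3) = 0.3
((p3 /\ p3) \/ (~p2 \/ p3)) = max(0.3, 0.3) = 0.3
(((p2 /\ ((p1 \/ p2) /\ (p1 /\ p1))) /\ ((p3 -> p3) \/ p3)) -> ((p3 /\ p3) \/ (~p2 \/ p3))): 0.4 > 0.3, so result = 0.3

0.30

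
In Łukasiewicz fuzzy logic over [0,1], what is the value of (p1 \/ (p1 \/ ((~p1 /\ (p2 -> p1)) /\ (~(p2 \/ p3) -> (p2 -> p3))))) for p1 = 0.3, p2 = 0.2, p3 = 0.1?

~p1: Łukasiewicz ¬ gives 1 − 0.3 = 0.7
(p2 -> p1): min(1, 1 − 0.2 + 0.3) = 1
(~p1 /\ (p2 -> p1)) = min(0.7, 1) = 0.7
(p2 \/ p3) = max(0.2, 0.1) = 0.2
~(p2 \/ p3): Łukasiewicz ¬ gives 1 − 0.2 = 0.8
(p2 -> p3): min(1, 1 − 0.2 + 0.1) = 0.9
(~(p2 \/ p3) -> (p2 -> p3)): min(1, 1 − 0.8 + 0.9) = 1
((~p1 /\ (p2 -> p1)) /\ (~(p2 \/ p3) -> (p2 -> p3))) = min(0.7, 1) = 0.7
(p1 \/ ((~p1 /\ (p2 -> p1)) /\ (~(p2 \/ p3) -> (p2 -> p3)))) = max(0.3, 0.7) = 0.7
(p1 \/ (p1 \/ ((~p1 /\ (p2 -> p1)) /\ (~(p2 \/ p3) -> (p2 -> p3))))) = max(0.3, 0.7) = 0.7

0.70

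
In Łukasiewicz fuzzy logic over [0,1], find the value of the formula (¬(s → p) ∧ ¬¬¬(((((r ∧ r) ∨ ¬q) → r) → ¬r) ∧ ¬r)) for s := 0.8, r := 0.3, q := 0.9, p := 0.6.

0.20

(s → p): min(1, 1 − 0.8 + 0.6) = 0.8
¬(s → p): Łukasiewicz ¬ gives 1 − 0.8 = 0.2
(r ∧ r) = min(0.3, 0.3) = 0.3
¬q: Łukasiewicz ¬ gives 1 − 0.9 = 0.1
((r ∧ r) ∨ ¬q) = max(0.3, 0.1) = 0.3
(((r ∧ r) ∨ ¬q) → r): min(1, 1 − 0.3 + 0.3) = 1
¬r: Łukasiewicz ¬ gives 1 − 0.3 = 0.7
((((r ∧ r) ∨ ¬q) → r) → ¬r): min(1, 1 − 1 + 0.7) = 0.7
¬r: Łukasiewicz ¬ gives 1 − 0.3 = 0.7
(((((r ∧ r) ∨ ¬q) → r) → ¬r) ∧ ¬r) = min(0.7, 0.7) = 0.7
¬(((((r ∧ r) ∨ ¬q) → r) → ¬r) ∧ ¬r): Łukasiewicz ¬ gives 1 − 0.7 = 0.3
¬¬(((((r ∧ r) ∨ ¬q) → r) → ¬r) ∧ ¬r): Łukasiewicz ¬ gives 1 − 0.3 = 0.7
¬¬¬(((((r ∧ r) ∨ ¬q) → r) → ¬r) ∧ ¬r): Łukasiewicz ¬ gives 1 − 0.7 = 0.3
(¬(s → p) ∧ ¬¬¬(((((r ∧ r) ∨ ¬q) → r) → ¬r) ∧ ¬r)) = min(0.2, 0.3) = 0.2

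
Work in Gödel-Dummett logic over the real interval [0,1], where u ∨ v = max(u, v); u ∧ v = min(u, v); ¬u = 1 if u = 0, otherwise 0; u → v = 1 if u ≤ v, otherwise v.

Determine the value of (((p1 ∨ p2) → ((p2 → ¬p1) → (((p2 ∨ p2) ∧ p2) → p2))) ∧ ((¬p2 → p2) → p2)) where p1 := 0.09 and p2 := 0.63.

0.63

(p1 ∨ p2) = max(0.09, 0.63) = 0.63
¬p1: Gödel ¬ of 0.09 = 0 (operand ≠ 0)
(p2 → ¬p1): 0.63 > 0, so result = 0
(p2 ∨ p2) = max(0.63, 0.63) = 0.63
((p2 ∨ p2) ∧ p2) = min(0.63, 0.63) = 0.63
(((p2 ∨ p2) ∧ p2) → p2): 0.63 ≤ 0.63, so result = 1
((p2 → ¬p1) → (((p2 ∨ p2) ∧ p2) → p2)): 0 ≤ 1, so result = 1
((p1 ∨ p2) → ((p2 → ¬p1) → (((p2 ∨ p2) ∧ p2) → p2))): 0.63 ≤ 1, so result = 1
¬p2: Gödel ¬ of 0.63 = 0 (operand ≠ 0)
(¬p2 → p2): 0 ≤ 0.63, so result = 1
((¬p2 → p2) → p2): 1 > 0.63, so result = 0.63
(((p1 ∨ p2) → ((p2 → ¬p1) → (((p2 ∨ p2) ∧ p2) → p2))) ∧ ((¬p2 → p2) → p2)) = min(1, 0.63) = 0.63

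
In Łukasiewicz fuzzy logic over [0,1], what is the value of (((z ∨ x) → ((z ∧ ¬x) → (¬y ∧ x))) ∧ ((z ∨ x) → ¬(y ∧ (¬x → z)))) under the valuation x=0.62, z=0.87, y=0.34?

(z ∨ x) = max(0.87, 0.62) = 0.87
¬x: Łukasiewicz ¬ gives 1 − 0.62 = 0.38
(z ∧ ¬x) = min(0.87, 0.38) = 0.38
¬y: Łukasiewicz ¬ gives 1 − 0.34 = 0.66
(¬y ∧ x) = min(0.66, 0.62) = 0.62
((z ∧ ¬x) → (¬y ∧ x)): min(1, 1 − 0.38 + 0.62) = 1
((z ∨ x) → ((z ∧ ¬x) → (¬y ∧ x))): min(1, 1 − 0.87 + 1) = 1
(z ∨ x) = max(0.87, 0.62) = 0.87
¬x: Łukasiewicz ¬ gives 1 − 0.62 = 0.38
(¬x → z): min(1, 1 − 0.38 + 0.87) = 1
(y ∧ (¬x → z)) = min(0.34, 1) = 0.34
¬(y ∧ (¬x → z)): Łukasiewicz ¬ gives 1 − 0.34 = 0.66
((z ∨ x) → ¬(y ∧ (¬x → z))): min(1, 1 − 0.87 + 0.66) = 0.79
(((z ∨ x) → ((z ∧ ¬x) → (¬y ∧ x))) ∧ ((z ∨ x) → ¬(y ∧ (¬x → z)))) = min(1, 0.79) = 0.79

0.79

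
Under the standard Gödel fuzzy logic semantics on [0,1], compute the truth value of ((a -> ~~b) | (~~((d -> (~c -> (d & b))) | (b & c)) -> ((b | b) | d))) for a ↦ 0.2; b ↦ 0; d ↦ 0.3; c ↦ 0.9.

~b: Gödel ¬ of 0 = 1 (operand is 0)
~~b: Gödel ¬ of 1 = 0 (operand ≠ 0)
(a -> ~~b): 0.2 > 0, so result = 0
~c: Gödel ¬ of 0.9 = 0 (operand ≠ 0)
(d & b) = min(0.3, 0) = 0
(~c -> (d & b)): 0 ≤ 0, so result = 1
(d -> (~c -> (d & b))): 0.3 ≤ 1, so result = 1
(b & c) = min(0, 0.9) = 0
((d -> (~c -> (d & b))) | (b & c)) = max(1, 0) = 1
~((d -> (~c -> (d & b))) | (b & c)): Gödel ¬ of 1 = 0 (operand ≠ 0)
~~((d -> (~c -> (d & b))) | (b & c)): Gödel ¬ of 0 = 1 (operand is 0)
(b | b) = max(0, 0) = 0
((b | b) | d) = max(0, 0.3) = 0.3
(~~((d -> (~c -> (d & b))) | (b & c)) -> ((b | b) | d)): 1 > 0.3, so result = 0.3
((a -> ~~b) | (~~((d -> (~c -> (d & b))) | (b & c)) -> ((b | b) | d))) = max(0, 0.3) = 0.3

0.30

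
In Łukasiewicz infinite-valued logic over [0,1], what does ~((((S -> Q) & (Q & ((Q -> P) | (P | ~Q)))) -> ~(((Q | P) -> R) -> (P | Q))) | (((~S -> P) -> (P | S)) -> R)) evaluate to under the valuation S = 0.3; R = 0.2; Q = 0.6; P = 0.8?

(S -> Q): min(1, 1 − 0.3 + 0.6) = 1
(Q -> P): min(1, 1 − 0.6 + 0.8) = 1
~Q: Łukasiewicz ¬ gives 1 − 0.6 = 0.4
(P | ~Q) = max(0.8, 0.4) = 0.8
((Q -> P) | (P | ~Q)) = max(1, 0.8) = 1
(Q & ((Q -> P) | (P | ~Q))) = min(0.6, 1) = 0.6
((S -> Q) & (Q & ((Q -> P) | (P | ~Q)))) = min(1, 0.6) = 0.6
(Q | P) = max(0.6, 0.8) = 0.8
((Q | P) -> R): min(1, 1 − 0.8 + 0.2) = 0.4
(P | Q) = max(0.8, 0.6) = 0.8
(((Q | P) -> R) -> (P | Q)): min(1, 1 − 0.4 + 0.8) = 1
~(((Q | P) -> R) -> (P | Q)): Łukasiewicz ¬ gives 1 − 1 = 0
(((S -> Q) & (Q & ((Q -> P) | (P | ~Q)))) -> ~(((Q | P) -> R) -> (P | Q))): min(1, 1 − 0.6 + 0) = 0.4
~S: Łukasiewicz ¬ gives 1 − 0.3 = 0.7
(~S -> P): min(1, 1 − 0.7 + 0.8) = 1
(P | S) = max(0.8, 0.3) = 0.8
((~S -> P) -> (P | S)): min(1, 1 − 1 + 0.8) = 0.8
(((~S -> P) -> (P | S)) -> R): min(1, 1 − 0.8 + 0.2) = 0.4
((((S -> Q) & (Q & ((Q -> P) | (P | ~Q)))) -> ~(((Q | P) -> R) -> (P | Q))) | (((~S -> P) -> (P | S)) -> R)) = max(0.4, 0.4) = 0.4
~((((S -> Q) & (Q & ((Q -> P) | (P | ~Q)))) -> ~(((Q | P) -> R) -> (P | Q))) | (((~S -> P) -> (P | S)) -> R)): Łukasiewicz ¬ gives 1 − 0.4 = 0.6

0.60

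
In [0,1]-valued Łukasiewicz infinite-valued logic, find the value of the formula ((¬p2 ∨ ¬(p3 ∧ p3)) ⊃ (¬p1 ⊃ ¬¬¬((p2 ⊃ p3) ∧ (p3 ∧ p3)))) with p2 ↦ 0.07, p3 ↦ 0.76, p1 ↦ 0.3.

¬p2: Łukasiewicz ¬ gives 1 − 0.07 = 0.93
(p3 ∧ p3) = min(0.76, 0.76) = 0.76
¬(p3 ∧ p3): Łukasiewicz ¬ gives 1 − 0.76 = 0.24
(¬p2 ∨ ¬(p3 ∧ p3)) = max(0.93, 0.24) = 0.93
¬p1: Łukasiewicz ¬ gives 1 − 0.3 = 0.7
(p2 ⊃ p3): min(1, 1 − 0.07 + 0.76) = 1
(p3 ∧ p3) = min(0.76, 0.76) = 0.76
((p2 ⊃ p3) ∧ (p3 ∧ p3)) = min(1, 0.76) = 0.76
¬((p2 ⊃ p3) ∧ (p3 ∧ p3)): Łukasiewicz ¬ gives 1 − 0.76 = 0.24
¬¬((p2 ⊃ p3) ∧ (p3 ∧ p3)): Łukasiewicz ¬ gives 1 − 0.24 = 0.76
¬¬¬((p2 ⊃ p3) ∧ (p3 ∧ p3)): Łukasiewicz ¬ gives 1 − 0.76 = 0.24
(¬p1 ⊃ ¬¬¬((p2 ⊃ p3) ∧ (p3 ∧ p3))): min(1, 1 − 0.7 + 0.24) = 0.54
((¬p2 ∨ ¬(p3 ∧ p3)) ⊃ (¬p1 ⊃ ¬¬¬((p2 ⊃ p3) ∧ (p3 ∧ p3)))): min(1, 1 − 0.93 + 0.54) = 0.61

0.61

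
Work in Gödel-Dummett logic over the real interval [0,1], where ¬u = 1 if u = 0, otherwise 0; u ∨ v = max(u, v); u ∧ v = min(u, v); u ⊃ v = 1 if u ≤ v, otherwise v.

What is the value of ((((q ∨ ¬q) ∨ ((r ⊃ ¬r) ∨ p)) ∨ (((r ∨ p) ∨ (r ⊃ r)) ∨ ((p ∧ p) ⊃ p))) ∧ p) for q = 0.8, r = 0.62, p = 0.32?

¬q: Gödel ¬ of 0.8 = 0 (operand ≠ 0)
(q ∨ ¬q) = max(0.8, 0) = 0.8
¬r: Gödel ¬ of 0.62 = 0 (operand ≠ 0)
(r ⊃ ¬r): 0.62 > 0, so result = 0
((r ⊃ ¬r) ∨ p) = max(0, 0.32) = 0.32
((q ∨ ¬q) ∨ ((r ⊃ ¬r) ∨ p)) = max(0.8, 0.32) = 0.8
(r ∨ p) = max(0.62, 0.32) = 0.62
(r ⊃ r): 0.62 ≤ 0.62, so result = 1
((r ∨ p) ∨ (r ⊃ r)) = max(0.62, 1) = 1
(p ∧ p) = min(0.32, 0.32) = 0.32
((p ∧ p) ⊃ p): 0.32 ≤ 0.32, so result = 1
(((r ∨ p) ∨ (r ⊃ r)) ∨ ((p ∧ p) ⊃ p)) = max(1, 1) = 1
(((q ∨ ¬q) ∨ ((r ⊃ ¬r) ∨ p)) ∨ (((r ∨ p) ∨ (r ⊃ r)) ∨ ((p ∧ p) ⊃ p))) = max(0.8, 1) = 1
((((q ∨ ¬q) ∨ ((r ⊃ ¬r) ∨ p)) ∨ (((r ∨ p) ∨ (r ⊃ r)) ∨ ((p ∧ p) ⊃ p))) ∧ p) = min(1, 0.32) = 0.32

0.32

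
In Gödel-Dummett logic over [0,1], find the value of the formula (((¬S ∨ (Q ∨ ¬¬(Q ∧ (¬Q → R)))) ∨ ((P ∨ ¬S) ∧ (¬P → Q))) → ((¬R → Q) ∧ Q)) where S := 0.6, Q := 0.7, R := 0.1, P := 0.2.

0.70

¬S: Gödel ¬ of 0.6 = 0 (operand ≠ 0)
¬Q: Gödel ¬ of 0.7 = 0 (operand ≠ 0)
(¬Q → R): 0 ≤ 0.1, so result = 1
(Q ∧ (¬Q → R)) = min(0.7, 1) = 0.7
¬(Q ∧ (¬Q → R)): Gödel ¬ of 0.7 = 0 (operand ≠ 0)
¬¬(Q ∧ (¬Q → R)): Gödel ¬ of 0 = 1 (operand is 0)
(Q ∨ ¬¬(Q ∧ (¬Q → R))) = max(0.7, 1) = 1
(¬S ∨ (Q ∨ ¬¬(Q ∧ (¬Q → R)))) = max(0, 1) = 1
¬S: Gödel ¬ of 0.6 = 0 (operand ≠ 0)
(P ∨ ¬S) = max(0.2, 0) = 0.2
¬P: Gödel ¬ of 0.2 = 0 (operand ≠ 0)
(¬P → Q): 0 ≤ 0.7, so result = 1
((P ∨ ¬S) ∧ (¬P → Q)) = min(0.2, 1) = 0.2
((¬S ∨ (Q ∨ ¬¬(Q ∧ (¬Q → R)))) ∨ ((P ∨ ¬S) ∧ (¬P → Q))) = max(1, 0.2) = 1
¬R: Gödel ¬ of 0.1 = 0 (operand ≠ 0)
(¬R → Q): 0 ≤ 0.7, so result = 1
((¬R → Q) ∧ Q) = min(1, 0.7) = 0.7
(((¬S ∨ (Q ∨ ¬¬(Q ∧ (¬Q → R)))) ∨ ((P ∨ ¬S) ∧ (¬P → Q))) → ((¬R → Q) ∧ Q)): 1 > 0.7, so result = 0.7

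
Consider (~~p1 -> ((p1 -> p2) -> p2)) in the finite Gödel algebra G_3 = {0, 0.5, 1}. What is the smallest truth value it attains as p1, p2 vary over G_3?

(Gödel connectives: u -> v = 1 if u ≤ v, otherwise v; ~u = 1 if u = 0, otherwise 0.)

The minimum is attained at p1 = 0.5, p2 = 0.5:
  ~p1: Gödel ¬ of 0.5 = 0 (operand ≠ 0)
  ~~p1: Gödel ¬ of 0 = 1 (operand is 0)
  (p1 -> p2): 0.5 ≤ 0.5, so result = 1
  ((p1 -> p2) -> p2): 1 > 0.5, so result = 0.5
  (~~p1 -> ((p1 -> p2) -> p2)): 1 > 0.5, so result = 0.5
Checking all 9 assignments confirms none give a value below 0.50.

0.50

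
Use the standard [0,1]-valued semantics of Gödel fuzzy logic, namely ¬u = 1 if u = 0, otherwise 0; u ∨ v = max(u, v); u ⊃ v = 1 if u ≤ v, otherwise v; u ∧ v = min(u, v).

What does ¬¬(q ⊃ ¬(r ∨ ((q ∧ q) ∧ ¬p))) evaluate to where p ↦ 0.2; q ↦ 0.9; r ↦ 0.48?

(q ∧ q) = min(0.9, 0.9) = 0.9
¬p: Gödel ¬ of 0.2 = 0 (operand ≠ 0)
((q ∧ q) ∧ ¬p) = min(0.9, 0) = 0
(r ∨ ((q ∧ q) ∧ ¬p)) = max(0.48, 0) = 0.48
¬(r ∨ ((q ∧ q) ∧ ¬p)): Gödel ¬ of 0.48 = 0 (operand ≠ 0)
(q ⊃ ¬(r ∨ ((q ∧ q) ∧ ¬p))): 0.9 > 0, so result = 0
¬(q ⊃ ¬(r ∨ ((q ∧ q) ∧ ¬p))): Gödel ¬ of 0 = 1 (operand is 0)
¬¬(q ⊃ ¬(r ∨ ((q ∧ q) ∧ ¬p))): Gödel ¬ of 1 = 0 (operand ≠ 0)

0.00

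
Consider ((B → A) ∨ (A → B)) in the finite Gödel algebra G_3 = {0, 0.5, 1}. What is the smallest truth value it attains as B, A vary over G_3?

Every assignment gives 1. For instance at B = 0, A = 0:
  (B → A): 0 ≤ 0, so result = 1
  (A → B): 0 ≤ 0, so result = 1
  ((B → A) ∨ (A → B)) = max(1, 1) = 1
All 9 assignments give value 1 — the formula is a G_3-tautology.

1.00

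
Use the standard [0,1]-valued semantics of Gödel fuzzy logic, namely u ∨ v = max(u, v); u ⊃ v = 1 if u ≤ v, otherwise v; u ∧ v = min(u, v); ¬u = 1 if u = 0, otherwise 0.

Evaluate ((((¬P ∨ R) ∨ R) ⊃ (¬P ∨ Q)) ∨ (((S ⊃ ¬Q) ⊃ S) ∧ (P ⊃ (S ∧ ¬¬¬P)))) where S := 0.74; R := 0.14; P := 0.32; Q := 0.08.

¬P: Gödel ¬ of 0.32 = 0 (operand ≠ 0)
(¬P ∨ R) = max(0, 0.14) = 0.14
((¬P ∨ R) ∨ R) = max(0.14, 0.14) = 0.14
¬P: Gödel ¬ of 0.32 = 0 (operand ≠ 0)
(¬P ∨ Q) = max(0, 0.08) = 0.08
(((¬P ∨ R) ∨ R) ⊃ (¬P ∨ Q)): 0.14 > 0.08, so result = 0.08
¬Q: Gödel ¬ of 0.08 = 0 (operand ≠ 0)
(S ⊃ ¬Q): 0.74 > 0, so result = 0
((S ⊃ ¬Q) ⊃ S): 0 ≤ 0.74, so result = 1
¬P: Gödel ¬ of 0.32 = 0 (operand ≠ 0)
¬¬P: Gödel ¬ of 0 = 1 (operand is 0)
¬¬¬P: Gödel ¬ of 1 = 0 (operand ≠ 0)
(S ∧ ¬¬¬P) = min(0.74, 0) = 0
(P ⊃ (S ∧ ¬¬¬P)): 0.32 > 0, so result = 0
(((S ⊃ ¬Q) ⊃ S) ∧ (P ⊃ (S ∧ ¬¬¬P))) = min(1, 0) = 0
((((¬P ∨ R) ∨ R) ⊃ (¬P ∨ Q)) ∨ (((S ⊃ ¬Q) ⊃ S) ∧ (P ⊃ (S ∧ ¬¬¬P)))) = max(0.08, 0) = 0.08

0.08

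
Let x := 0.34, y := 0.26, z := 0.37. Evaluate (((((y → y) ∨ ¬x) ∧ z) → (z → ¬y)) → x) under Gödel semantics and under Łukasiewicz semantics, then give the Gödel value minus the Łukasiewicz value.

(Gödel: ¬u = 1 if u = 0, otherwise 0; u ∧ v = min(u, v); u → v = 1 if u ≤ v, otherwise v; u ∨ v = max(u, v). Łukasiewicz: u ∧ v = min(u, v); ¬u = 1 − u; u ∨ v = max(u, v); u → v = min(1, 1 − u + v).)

0.66

Gödel evaluation:
  (y → y): 0.26 ≤ 0.26, so result = 1
  ¬x: Gödel ¬ of 0.34 = 0 (operand ≠ 0)
  ((y → y) ∨ ¬x) = max(1, 0) = 1
  (((y → y) ∨ ¬x) ∧ z) = min(1, 0.37) = 0.37
  ¬y: Gödel ¬ of 0.26 = 0 (operand ≠ 0)
  (z → ¬y): 0.37 > 0, so result = 0
  ((((y → y) ∨ ¬x) ∧ z) → (z → ¬y)): 0.37 > 0, so result = 0
  (((((y → y) ∨ ¬x) ∧ z) → (z → ¬y)) → x): 0 ≤ 0.34, so result = 1
  Gödel value = 1
Łukasiewicz evaluation:
  (y → y): min(1, 1 − 0.26 + 0.26) = 1
  ¬x: Łukasiewicz ¬ gives 1 − 0.34 = 0.66
  ((y → y) ∨ ¬x) = max(1, 0.66) = 1
  (((y → y) ∨ ¬x) ∧ z) = min(1, 0.37) = 0.37
  ¬y: Łukasiewicz ¬ gives 1 − 0.26 = 0.74
  (z → ¬y): min(1, 1 − 0.37 + 0.74) = 1
  ((((y → y) ∨ ¬x) ∧ z) → (z → ¬y)): min(1, 1 − 0.37 + 1) = 1
  (((((y → y) ∨ ¬x) ∧ z) → (z → ¬y)) → x): min(1, 1 − 1 + 0.34) = 0.34
  Łukasiewicz value = 0.34
Difference: 1 − 0.34 = 0.66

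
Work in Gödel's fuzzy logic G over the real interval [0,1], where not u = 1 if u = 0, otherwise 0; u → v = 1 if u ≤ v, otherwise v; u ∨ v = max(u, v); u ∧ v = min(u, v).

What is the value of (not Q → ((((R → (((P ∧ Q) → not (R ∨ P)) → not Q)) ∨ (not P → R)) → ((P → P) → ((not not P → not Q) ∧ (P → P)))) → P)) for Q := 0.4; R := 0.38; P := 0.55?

1.00

not Q: Gödel ¬ of 0.4 = 0 (operand ≠ 0)
(P ∧ Q) = min(0.55, 0.4) = 0.4
(R ∨ P) = max(0.38, 0.55) = 0.55
not (R ∨ P): Gödel ¬ of 0.55 = 0 (operand ≠ 0)
((P ∧ Q) → not (R ∨ P)): 0.4 > 0, so result = 0
not Q: Gödel ¬ of 0.4 = 0 (operand ≠ 0)
(((P ∧ Q) → not (R ∨ P)) → not Q): 0 ≤ 0, so result = 1
(R → (((P ∧ Q) → not (R ∨ P)) → not Q)): 0.38 ≤ 1, so result = 1
not P: Gödel ¬ of 0.55 = 0 (operand ≠ 0)
(not P → R): 0 ≤ 0.38, so result = 1
((R → (((P ∧ Q) → not (R ∨ P)) → not Q)) ∨ (not P → R)) = max(1, 1) = 1
(P → P): 0.55 ≤ 0.55, so result = 1
not P: Gödel ¬ of 0.55 = 0 (operand ≠ 0)
not not P: Gödel ¬ of 0 = 1 (operand is 0)
not Q: Gödel ¬ of 0.4 = 0 (operand ≠ 0)
(not not P → not Q): 1 > 0, so result = 0
(P → P): 0.55 ≤ 0.55, so result = 1
((not not P → not Q) ∧ (P → P)) = min(0, 1) = 0
((P → P) → ((not not P → not Q) ∧ (P → P))): 1 > 0, so result = 0
(((R → (((P ∧ Q) → not (R ∨ P)) → not Q)) ∨ (not P → R)) → ((P → P) → ((not not P → not Q) ∧ (P → P)))): 1 > 0, so result = 0
((((R → (((P ∧ Q) → not (R ∨ P)) → not Q)) ∨ (not P → R)) → ((P → P) → ((not not P → not Q) ∧ (P → P)))) → P): 0 ≤ 0.55, so result = 1
(not Q → ((((R → (((P ∧ Q) → not (R ∨ P)) → not Q)) ∨ (not P → R)) → ((P → P) → ((not not P → not Q) ∧ (P → P)))) → P)): 0 ≤ 1, so result = 1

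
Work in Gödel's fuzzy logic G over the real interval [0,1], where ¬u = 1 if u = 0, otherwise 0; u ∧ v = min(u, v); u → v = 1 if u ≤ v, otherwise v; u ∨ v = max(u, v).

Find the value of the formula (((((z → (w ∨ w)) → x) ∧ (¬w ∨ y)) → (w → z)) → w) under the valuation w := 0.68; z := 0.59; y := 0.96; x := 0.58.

0.68

(w ∨ w) = max(0.68, 0.68) = 0.68
(z → (w ∨ w)): 0.59 ≤ 0.68, so result = 1
((z → (w ∨ w)) → x): 1 > 0.58, so result = 0.58
¬w: Gödel ¬ of 0.68 = 0 (operand ≠ 0)
(¬w ∨ y) = max(0, 0.96) = 0.96
(((z → (w ∨ w)) → x) ∧ (¬w ∨ y)) = min(0.58, 0.96) = 0.58
(w → z): 0.68 > 0.59, so result = 0.59
((((z → (w ∨ w)) → x) ∧ (¬w ∨ y)) → (w → z)): 0.58 ≤ 0.59, so result = 1
(((((z → (w ∨ w)) → x) ∧ (¬w ∨ y)) → (w → z)) → w): 1 > 0.68, so result = 0.68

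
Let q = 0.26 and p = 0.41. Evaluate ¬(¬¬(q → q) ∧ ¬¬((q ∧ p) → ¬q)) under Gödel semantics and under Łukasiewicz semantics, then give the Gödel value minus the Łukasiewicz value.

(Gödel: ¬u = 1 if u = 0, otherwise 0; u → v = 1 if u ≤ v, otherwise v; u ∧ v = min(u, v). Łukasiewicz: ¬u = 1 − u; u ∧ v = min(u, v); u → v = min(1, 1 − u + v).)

1.00

Gödel evaluation:
  (q → q): 0.26 ≤ 0.26, so result = 1
  ¬(q → q): Gödel ¬ of 1 = 0 (operand ≠ 0)
  ¬¬(q → q): Gödel ¬ of 0 = 1 (operand is 0)
  (q ∧ p) = min(0.26, 0.41) = 0.26
  ¬q: Gödel ¬ of 0.26 = 0 (operand ≠ 0)
  ((q ∧ p) → ¬q): 0.26 > 0, so result = 0
  ¬((q ∧ p) → ¬q): Gödel ¬ of 0 = 1 (operand is 0)
  ¬¬((q ∧ p) → ¬q): Gödel ¬ of 1 = 0 (operand ≠ 0)
  (¬¬(q → q) ∧ ¬¬((q ∧ p) → ¬q)) = min(1, 0) = 0
  ¬(¬¬(q → q) ∧ ¬¬((q ∧ p) → ¬q)): Gödel ¬ of 0 = 1 (operand is 0)
  Gödel value = 1
Łukasiewicz evaluation:
  (q → q): min(1, 1 − 0.26 + 0.26) = 1
  ¬(q → q): Łukasiewicz ¬ gives 1 − 1 = 0
  ¬¬(q → q): Łukasiewicz ¬ gives 1 − 0 = 1
  (q ∧ p) = min(0.26, 0.41) = 0.26
  ¬q: Łukasiewicz ¬ gives 1 − 0.26 = 0.74
  ((q ∧ p) → ¬q): min(1, 1 − 0.26 + 0.74) = 1
  ¬((q ∧ p) → ¬q): Łukasiewicz ¬ gives 1 − 1 = 0
  ¬¬((q ∧ p) → ¬q): Łukasiewicz ¬ gives 1 − 0 = 1
  (¬¬(q → q) ∧ ¬¬((q ∧ p) → ¬q)) = min(1, 1) = 1
  ¬(¬¬(q → q) ∧ ¬¬((q ∧ p) → ¬q)): Łukasiewicz ¬ gives 1 − 1 = 0
  Łukasiewicz value = 0
Difference: 1 − 0 = 1.00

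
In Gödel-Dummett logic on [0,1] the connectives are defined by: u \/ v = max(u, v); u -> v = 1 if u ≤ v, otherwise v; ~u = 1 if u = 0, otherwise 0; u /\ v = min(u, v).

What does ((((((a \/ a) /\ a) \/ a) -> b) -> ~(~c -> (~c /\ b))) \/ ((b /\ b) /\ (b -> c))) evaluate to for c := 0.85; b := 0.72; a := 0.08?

(a \/ a) = max(0.08, 0.08) = 0.08
((a \/ a) /\ a) = min(0.08, 0.08) = 0.08
(((a \/ a) /\ a) \/ a) = max(0.08, 0.08) = 0.08
((((a \/ a) /\ a) \/ a) -> b): 0.08 ≤ 0.72, so result = 1
~c: Gödel ¬ of 0.85 = 0 (operand ≠ 0)
~c: Gödel ¬ of 0.85 = 0 (operand ≠ 0)
(~c /\ b) = min(0, 0.72) = 0
(~c -> (~c /\ b)): 0 ≤ 0, so result = 1
~(~c -> (~c /\ b)): Gödel ¬ of 1 = 0 (operand ≠ 0)
(((((a \/ a) /\ a) \/ a) -> b) -> ~(~c -> (~c /\ b))): 1 > 0, so result = 0
(b /\ b) = min(0.72, 0.72) = 0.72
(b -> c): 0.72 ≤ 0.85, so result = 1
((b /\ b) /\ (b -> c)) = min(0.72, 1) = 0.72
((((((a \/ a) /\ a) \/ a) -> b) -> ~(~c -> (~c /\ b))) \/ ((b /\ b) /\ (b -> c))) = max(0, 0.72) = 0.72

0.72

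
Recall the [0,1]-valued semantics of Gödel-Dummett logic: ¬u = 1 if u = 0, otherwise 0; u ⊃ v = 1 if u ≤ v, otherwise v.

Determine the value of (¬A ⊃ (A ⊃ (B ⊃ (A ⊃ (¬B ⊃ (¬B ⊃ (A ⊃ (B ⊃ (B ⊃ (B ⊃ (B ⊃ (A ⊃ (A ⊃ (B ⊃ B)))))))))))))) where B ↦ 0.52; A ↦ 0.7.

1.00

¬A: Gödel ¬ of 0.7 = 0 (operand ≠ 0)
¬B: Gödel ¬ of 0.52 = 0 (operand ≠ 0)
¬B: Gödel ¬ of 0.52 = 0 (operand ≠ 0)
(B ⊃ B): 0.52 ≤ 0.52, so result = 1
(A ⊃ (B ⊃ B)): 0.7 ≤ 1, so result = 1
(A ⊃ (A ⊃ (B ⊃ B))): 0.7 ≤ 1, so result = 1
(B ⊃ (A ⊃ (A ⊃ (B ⊃ B)))): 0.52 ≤ 1, so result = 1
(B ⊃ (B ⊃ (A ⊃ (A ⊃ (B ⊃ B))))): 0.52 ≤ 1, so result = 1
(B ⊃ (B ⊃ (B ⊃ (A ⊃ (A ⊃ (B ⊃ B)))))): 0.52 ≤ 1, so result = 1
(B ⊃ (B ⊃ (B ⊃ (B ⊃ (A ⊃ (A ⊃ (B ⊃ B))))))): 0.52 ≤ 1, so result = 1
(A ⊃ (B ⊃ (B ⊃ (B ⊃ (B ⊃ (A ⊃ (A ⊃ (B ⊃ B)))))))): 0.7 ≤ 1, so result = 1
(¬B ⊃ (A ⊃ (B ⊃ (B ⊃ (B ⊃ (B ⊃ (A ⊃ (A ⊃ (B ⊃ B))))))))): 0 ≤ 1, so result = 1
(¬B ⊃ (¬B ⊃ (A ⊃ (B ⊃ (B ⊃ (B ⊃ (B ⊃ (A ⊃ (A ⊃ (B ⊃ B)))))))))): 0 ≤ 1, so result = 1
(A ⊃ (¬B ⊃ (¬B ⊃ (A ⊃ (B ⊃ (B ⊃ (B ⊃ (B ⊃ (A ⊃ (A ⊃ (B ⊃ B))))))))))): 0.7 ≤ 1, so result = 1
(B ⊃ (A ⊃ (¬B ⊃ (¬B ⊃ (A ⊃ (B ⊃ (B ⊃ (B ⊃ (B ⊃ (A ⊃ (A ⊃ (B ⊃ B)))))))))))): 0.52 ≤ 1, so result = 1
(A ⊃ (B ⊃ (A ⊃ (¬B ⊃ (¬B ⊃ (A ⊃ (B ⊃ (B ⊃ (B ⊃ (B ⊃ (A ⊃ (A ⊃ (B ⊃ B))))))))))))): 0.7 ≤ 1, so result = 1
(¬A ⊃ (A ⊃ (B ⊃ (A ⊃ (¬B ⊃ (¬B ⊃ (A ⊃ (B ⊃ (B ⊃ (B ⊃ (B ⊃ (A ⊃ (A ⊃ (B ⊃ B)))))))))))))): 0 ≤ 1, so result = 1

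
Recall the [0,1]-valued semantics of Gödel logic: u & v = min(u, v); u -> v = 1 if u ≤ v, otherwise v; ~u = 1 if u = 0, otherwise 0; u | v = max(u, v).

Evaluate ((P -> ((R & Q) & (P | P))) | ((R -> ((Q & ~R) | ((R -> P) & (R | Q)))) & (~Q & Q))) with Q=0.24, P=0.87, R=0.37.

(R & Q) = min(0.37, 0.24) = 0.24
(P | P) = max(0.87, 0.87) = 0.87
((R & Q) & (P | P)) = min(0.24, 0.87) = 0.24
(P -> ((R & Q) & (P | P))): 0.87 > 0.24, so result = 0.24
~R: Gödel ¬ of 0.37 = 0 (operand ≠ 0)
(Q & ~R) = min(0.24, 0) = 0
(R -> P): 0.37 ≤ 0.87, so result = 1
(R | Q) = max(0.37, 0.24) = 0.37
((R -> P) & (R | Q)) = min(1, 0.37) = 0.37
((Q & ~R) | ((R -> P) & (R | Q))) = max(0, 0.37) = 0.37
(R -> ((Q & ~R) | ((R -> P) & (R | Q)))): 0.37 ≤ 0.37, so result = 1
~Q: Gödel ¬ of 0.24 = 0 (operand ≠ 0)
(~Q & Q) = min(0, 0.24) = 0
((R -> ((Q & ~R) | ((R -> P) & (R | Q)))) & (~Q & Q)) = min(1, 0) = 0
((P -> ((R & Q) & (P | P))) | ((R -> ((Q & ~R) | ((R -> P) & (R | Q)))) & (~Q & Q))) = max(0.24, 0) = 0.24

0.24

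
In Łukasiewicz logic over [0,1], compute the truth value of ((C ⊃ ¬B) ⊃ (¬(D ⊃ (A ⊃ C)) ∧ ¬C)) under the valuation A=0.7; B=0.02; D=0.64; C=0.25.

0.09

¬B: Łukasiewicz ¬ gives 1 − 0.02 = 0.98
(C ⊃ ¬B): min(1, 1 − 0.25 + 0.98) = 1
(A ⊃ C): min(1, 1 − 0.7 + 0.25) = 0.55
(D ⊃ (A ⊃ C)): min(1, 1 − 0.64 + 0.55) = 0.91
¬(D ⊃ (A ⊃ C)): Łukasiewicz ¬ gives 1 − 0.91 = 0.09
¬C: Łukasiewicz ¬ gives 1 − 0.25 = 0.75
(¬(D ⊃ (A ⊃ C)) ∧ ¬C) = min(0.09, 0.75) = 0.09
((C ⊃ ¬B) ⊃ (¬(D ⊃ (A ⊃ C)) ∧ ¬C)): min(1, 1 − 1 + 0.09) = 0.09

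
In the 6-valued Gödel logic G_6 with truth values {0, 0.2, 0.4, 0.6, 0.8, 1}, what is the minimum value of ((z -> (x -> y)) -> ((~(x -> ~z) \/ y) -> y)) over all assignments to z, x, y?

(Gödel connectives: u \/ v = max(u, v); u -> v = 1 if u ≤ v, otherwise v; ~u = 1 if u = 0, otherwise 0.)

The minimum is attained at z = 0.2, x = 0.2, y = 0.2:
  (x -> y): 0.2 ≤ 0.2, so result = 1
  (z -> (x -> y)): 0.2 ≤ 1, so result = 1
  ~z: Gödel ¬ of 0.2 = 0 (operand ≠ 0)
  (x -> ~z): 0.2 > 0, so result = 0
  ~(x -> ~z): Gödel ¬ of 0 = 1 (operand is 0)
  (~(x -> ~z) \/ y) = max(1, 0.2) = 1
  ((~(x -> ~z) \/ y) -> y): 1 > 0.2, so result = 0.2
  ((z -> (x -> y)) -> ((~(x -> ~z) \/ y) -> y)): 1 > 0.2, so result = 0.2
Checking all 216 assignments confirms none give a value below 0.20.

0.20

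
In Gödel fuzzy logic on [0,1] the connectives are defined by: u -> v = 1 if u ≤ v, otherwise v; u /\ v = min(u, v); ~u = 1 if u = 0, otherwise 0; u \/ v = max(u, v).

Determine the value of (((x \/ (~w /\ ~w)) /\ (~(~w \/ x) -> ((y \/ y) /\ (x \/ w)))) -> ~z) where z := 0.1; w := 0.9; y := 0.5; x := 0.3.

0.00

~w: Gödel ¬ of 0.9 = 0 (operand ≠ 0)
~w: Gödel ¬ of 0.9 = 0 (operand ≠ 0)
(~w /\ ~w) = min(0, 0) = 0
(x \/ (~w /\ ~w)) = max(0.3, 0) = 0.3
~w: Gödel ¬ of 0.9 = 0 (operand ≠ 0)
(~w \/ x) = max(0, 0.3) = 0.3
~(~w \/ x): Gödel ¬ of 0.3 = 0 (operand ≠ 0)
(y \/ y) = max(0.5, 0.5) = 0.5
(x \/ w) = max(0.3, 0.9) = 0.9
((y \/ y) /\ (x \/ w)) = min(0.5, 0.9) = 0.5
(~(~w \/ x) -> ((y \/ y) /\ (x \/ w))): 0 ≤ 0.5, so result = 1
((x \/ (~w /\ ~w)) /\ (~(~w \/ x) -> ((y \/ y) /\ (x \/ w)))) = min(0.3, 1) = 0.3
~z: Gödel ¬ of 0.1 = 0 (operand ≠ 0)
(((x \/ (~w /\ ~w)) /\ (~(~w \/ x) -> ((y \/ y) /\ (x \/ w)))) -> ~z): 0.3 > 0, so result = 0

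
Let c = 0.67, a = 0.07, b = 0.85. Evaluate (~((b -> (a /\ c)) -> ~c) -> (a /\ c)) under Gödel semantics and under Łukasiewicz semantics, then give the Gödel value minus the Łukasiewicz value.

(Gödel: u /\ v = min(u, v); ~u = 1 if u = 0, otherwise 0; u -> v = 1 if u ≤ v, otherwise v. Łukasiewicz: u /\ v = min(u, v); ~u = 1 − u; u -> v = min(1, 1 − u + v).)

Gödel evaluation:
  (a /\ c) = min(0.07, 0.67) = 0.07
  (b -> (a /\ c)): 0.85 > 0.07, so result = 0.07
  ~c: Gödel ¬ of 0.67 = 0 (operand ≠ 0)
  ((b -> (a /\ c)) -> ~c): 0.07 > 0, so result = 0
  ~((b -> (a /\ c)) -> ~c): Gödel ¬ of 0 = 1 (operand is 0)
  (a /\ c) = min(0.07, 0.67) = 0.07
  (~((b -> (a /\ c)) -> ~c) -> (a /\ c)): 1 > 0.07, so result = 0.07
  Gödel value = 0.07
Łukasiewicz evaluation:
  (a /\ c) = min(0.07, 0.67) = 0.07
  (b -> (a /\ c)): min(1, 1 − 0.85 + 0.07) = 0.22
  ~c: Łukasiewicz ¬ gives 1 − 0.67 = 0.33
  ((b -> (a /\ c)) -> ~c): min(1, 1 − 0.22 + 0.33) = 1
  ~((b -> (a /\ c)) -> ~c): Łukasiewicz ¬ gives 1 − 1 = 0
  (a /\ c) = min(0.07, 0.67) = 0.07
  (~((b -> (a /\ c)) -> ~c) -> (a /\ c)): min(1, 1 − 0 + 0.07) = 1
  Łukasiewicz value = 1
Difference: 0.07 − 1 = -0.93

-0.93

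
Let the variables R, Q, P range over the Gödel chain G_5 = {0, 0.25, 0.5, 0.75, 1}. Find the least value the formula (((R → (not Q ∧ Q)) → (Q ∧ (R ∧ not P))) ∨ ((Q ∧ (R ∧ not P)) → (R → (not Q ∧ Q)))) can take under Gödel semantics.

Every assignment gives 1. For instance at R = 0, Q = 0, P = 0:
  not Q: Gödel ¬ of 0 = 1 (operand is 0)
  (not Q ∧ Q) = min(1, 0) = 0
  (R → (not Q ∧ Q)): 0 ≤ 0, so result = 1
  not P: Gödel ¬ of 0 = 1 (operand is 0)
  (R ∧ not P) = min(0, 1) = 0
  (Q ∧ (R ∧ not P)) = min(0, 0) = 0
  ((R → (not Q ∧ Q)) → (Q ∧ (R ∧ not P))): 1 > 0, so result = 0
  not P: Gödel ¬ of 0 = 1 (operand is 0)
  (R ∧ not P) = min(0, 1) = 0
  (Q ∧ (R ∧ not P)) = min(0, 0) = 0
  not Q: Gödel ¬ of 0 = 1 (operand is 0)
  (not Q ∧ Q) = min(1, 0) = 0
  (R → (not Q ∧ Q)): 0 ≤ 0, so result = 1
  ((Q ∧ (R ∧ not P)) → (R → (not Q ∧ Q))): 0 ≤ 1, so result = 1
  (((R → (not Q ∧ Q)) → (Q ∧ (R ∧ not P))) ∨ ((Q ∧ (R ∧ not P)) → (R → (not Q ∧ Q)))) = max(0, 1) = 1
All 125 assignments give value 1 — the formula is a G_5-tautology.

1.00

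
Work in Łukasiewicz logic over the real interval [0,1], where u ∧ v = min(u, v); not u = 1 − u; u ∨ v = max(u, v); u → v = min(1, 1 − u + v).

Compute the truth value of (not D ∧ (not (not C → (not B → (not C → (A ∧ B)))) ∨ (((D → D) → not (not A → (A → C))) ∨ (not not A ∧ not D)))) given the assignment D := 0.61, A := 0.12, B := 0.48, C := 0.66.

not D: Łukasiewicz ¬ gives 1 − 0.61 = 0.39
not C: Łukasiewicz ¬ gives 1 − 0.66 = 0.34
not B: Łukasiewicz ¬ gives 1 − 0.48 = 0.52
not C: Łukasiewicz ¬ gives 1 − 0.66 = 0.34
(A ∧ B) = min(0.12, 0.48) = 0.12
(not C → (A ∧ B)): min(1, 1 − 0.34 + 0.12) = 0.78
(not B → (not C → (A ∧ B))): min(1, 1 − 0.52 + 0.78) = 1
(not C → (not B → (not C → (A ∧ B)))): min(1, 1 − 0.34 + 1) = 1
not (not C → (not B → (not C → (A ∧ B)))): Łukasiewicz ¬ gives 1 − 1 = 0
(D → D): min(1, 1 − 0.61 + 0.61) = 1
not A: Łukasiewicz ¬ gives 1 − 0.12 = 0.88
(A → C): min(1, 1 − 0.12 + 0.66) = 1
(not A → (A → C)): min(1, 1 − 0.88 + 1) = 1
not (not A → (A → C)): Łukasiewicz ¬ gives 1 − 1 = 0
((D → D) → not (not A → (A → C))): min(1, 1 − 1 + 0) = 0
not A: Łukasiewicz ¬ gives 1 − 0.12 = 0.88
not not A: Łukasiewicz ¬ gives 1 − 0.88 = 0.12
not D: Łukasiewicz ¬ gives 1 − 0.61 = 0.39
(not not A ∧ not D) = min(0.12, 0.39) = 0.12
(((D → D) → not (not A → (A → C))) ∨ (not not A ∧ not D)) = max(0, 0.12) = 0.12
(not (not C → (not B → (not C → (A ∧ B)))) ∨ (((D → D) → not (not A → (A → C))) ∨ (not not A ∧ not D))) = max(0, 0.12) = 0.12
(not D ∧ (not (not C → (not B → (not C → (A ∧ B)))) ∨ (((D → D) → not (not A → (A → C))) ∨ (not not A ∧ not D)))) = min(0.39, 0.12) = 0.12

0.12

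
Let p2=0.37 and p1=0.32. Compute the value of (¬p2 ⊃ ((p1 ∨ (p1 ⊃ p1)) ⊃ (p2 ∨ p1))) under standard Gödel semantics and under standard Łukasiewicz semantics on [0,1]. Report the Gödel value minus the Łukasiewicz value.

Gödel evaluation:
  ¬p2: Gödel ¬ of 0.37 = 0 (operand ≠ 0)
  (p1 ⊃ p1): 0.32 ≤ 0.32, so result = 1
  (p1 ∨ (p1 ⊃ p1)) = max(0.32, 1) = 1
  (p2 ∨ p1) = max(0.37, 0.32) = 0.37
  ((p1 ∨ (p1 ⊃ p1)) ⊃ (p2 ∨ p1)): 1 > 0.37, so result = 0.37
  (¬p2 ⊃ ((p1 ∨ (p1 ⊃ p1)) ⊃ (p2 ∨ p1))): 0 ≤ 0.37, so result = 1
  Gödel value = 1
Łukasiewicz evaluation:
  ¬p2: Łukasiewicz ¬ gives 1 − 0.37 = 0.63
  (p1 ⊃ p1): min(1, 1 − 0.32 + 0.32) = 1
  (p1 ∨ (p1 ⊃ p1)) = max(0.32, 1) = 1
  (p2 ∨ p1) = max(0.37, 0.32) = 0.37
  ((p1 ∨ (p1 ⊃ p1)) ⊃ (p2 ∨ p1)): min(1, 1 − 1 + 0.37) = 0.37
  (¬p2 ⊃ ((p1 ∨ (p1 ⊃ p1)) ⊃ (p2 ∨ p1))): min(1, 1 − 0.63 + 0.37) = 0.74
  Łukasiewicz value = 0.74
Difference: 1 − 0.74 = 0.26

0.26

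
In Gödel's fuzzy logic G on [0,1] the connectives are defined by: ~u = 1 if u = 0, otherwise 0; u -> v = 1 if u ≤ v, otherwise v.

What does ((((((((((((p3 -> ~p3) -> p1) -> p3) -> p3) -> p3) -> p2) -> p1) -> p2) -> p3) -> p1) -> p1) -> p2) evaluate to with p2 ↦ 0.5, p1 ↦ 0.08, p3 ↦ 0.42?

~p3: Gödel ¬ of 0.42 = 0 (operand ≠ 0)
(p3 -> ~p3): 0.42 > 0, so result = 0
((p3 -> ~p3) -> p1): 0 ≤ 0.08, so result = 1
(((p3 -> ~p3) -> p1) -> p3): 1 > 0.42, so result = 0.42
((((p3 -> ~p3) -> p1) -> p3) -> p3): 0.42 ≤ 0.42, so result = 1
(((((p3 -> ~p3) -> p1) -> p3) -> p3) -> p3): 1 > 0.42, so result = 0.42
((((((p3 -> ~p3) -> p1) -> p3) -> p3) -> p3) -> p2): 0.42 ≤ 0.5, so result = 1
(((((((p3 -> ~p3) -> p1) -> p3) -> p3) -> p3) -> p2) -> p1): 1 > 0.08, so result = 0.08
((((((((p3 -> ~p3) -> p1) -> p3) -> p3) -> p3) -> p2) -> p1) -> p2): 0.08 ≤ 0.5, so result = 1
(((((((((p3 -> ~p3) -> p1) -> p3) -> p3) -> p3) -> p2) -> p1) -> p2) -> p3): 1 > 0.42, so result = 0.42
((((((((((p3 -> ~p3) -> p1) -> p3) -> p3) -> p3) -> p2) -> p1) -> p2) -> p3) -> p1): 0.42 > 0.08, so result = 0.08
(((((((((((p3 -> ~p3) -> p1) -> p3) -> p3) -> p3) -> p2) -> p1) -> p2) -> p3) -> p1) -> p1): 0.08 ≤ 0.08, so result = 1
((((((((((((p3 -> ~p3) -> p1) -> p3) -> p3) -> p3) -> p2) -> p1) -> p2) -> p3) -> p1) -> p1) -> p2): 1 > 0.5, so result = 0.5

0.50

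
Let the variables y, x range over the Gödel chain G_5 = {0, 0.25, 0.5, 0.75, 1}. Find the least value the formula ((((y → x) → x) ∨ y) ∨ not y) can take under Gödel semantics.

0.25

The minimum is attained at y = 0.25, x = 0.25:
  (y → x): 0.25 ≤ 0.25, so result = 1
  ((y → x) → x): 1 > 0.25, so result = 0.25
  (((y → x) → x) ∨ y) = max(0.25, 0.25) = 0.25
  not y: Gödel ¬ of 0.25 = 0 (operand ≠ 0)
  ((((y → x) → x) ∨ y) ∨ not y) = max(0.25, 0) = 0.25
Checking all 25 assignments confirms none give a value below 0.25.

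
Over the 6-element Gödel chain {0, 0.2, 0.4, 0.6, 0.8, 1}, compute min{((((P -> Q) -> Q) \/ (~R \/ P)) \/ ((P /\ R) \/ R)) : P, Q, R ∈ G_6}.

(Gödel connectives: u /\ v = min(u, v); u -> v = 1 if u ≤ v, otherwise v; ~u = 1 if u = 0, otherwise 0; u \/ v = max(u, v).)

The minimum is attained at P = 0, Q = 0, R = 0.2:
  (P -> Q): 0 ≤ 0, so result = 1
  ((P -> Q) -> Q): 1 > 0, so result = 0
  ~R: Gödel ¬ of 0.2 = 0 (operand ≠ 0)
  (~R \/ P) = max(0, 0) = 0
  (((P -> Q) -> Q) \/ (~R \/ P)) = max(0, 0) = 0
  (P /\ R) = min(0, 0.2) = 0
  ((P /\ R) \/ R) = max(0, 0.2) = 0.2
  ((((P -> Q) -> Q) \/ (~R \/ P)) \/ ((P /\ R) \/ R)) = max(0, 0.2) = 0.2
Checking all 216 assignments confirms none give a value below 0.20.

0.20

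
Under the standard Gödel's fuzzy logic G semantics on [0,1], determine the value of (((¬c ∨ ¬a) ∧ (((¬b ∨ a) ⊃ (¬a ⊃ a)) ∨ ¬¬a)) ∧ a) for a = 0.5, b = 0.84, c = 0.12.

0.00

¬c: Gödel ¬ of 0.12 = 0 (operand ≠ 0)
¬a: Gödel ¬ of 0.5 = 0 (operand ≠ 0)
(¬c ∨ ¬a) = max(0, 0) = 0
¬b: Gödel ¬ of 0.84 = 0 (operand ≠ 0)
(¬b ∨ a) = max(0, 0.5) = 0.5
¬a: Gödel ¬ of 0.5 = 0 (operand ≠ 0)
(¬a ⊃ a): 0 ≤ 0.5, so result = 1
((¬b ∨ a) ⊃ (¬a ⊃ a)): 0.5 ≤ 1, so result = 1
¬a: Gödel ¬ of 0.5 = 0 (operand ≠ 0)
¬¬a: Gödel ¬ of 0 = 1 (operand is 0)
(((¬b ∨ a) ⊃ (¬a ⊃ a)) ∨ ¬¬a) = max(1, 1) = 1
((¬c ∨ ¬a) ∧ (((¬b ∨ a) ⊃ (¬a ⊃ a)) ∨ ¬¬a)) = min(0, 1) = 0
(((¬c ∨ ¬a) ∧ (((¬b ∨ a) ⊃ (¬a ⊃ a)) ∨ ¬¬a)) ∧ a) = min(0, 0.5) = 0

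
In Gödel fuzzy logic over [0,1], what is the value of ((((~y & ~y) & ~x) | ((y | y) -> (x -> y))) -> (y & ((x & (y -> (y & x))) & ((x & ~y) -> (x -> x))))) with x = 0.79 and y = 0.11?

0.11

~y: Gödel ¬ of 0.11 = 0 (operand ≠ 0)
~y: Gödel ¬ of 0.11 = 0 (operand ≠ 0)
(~y & ~y) = min(0, 0) = 0
~x: Gödel ¬ of 0.79 = 0 (operand ≠ 0)
((~y & ~y) & ~x) = min(0, 0) = 0
(y | y) = max(0.11, 0.11) = 0.11
(x -> y): 0.79 > 0.11, so result = 0.11
((y | y) -> (x -> y)): 0.11 ≤ 0.11, so result = 1
(((~y & ~y) & ~x) | ((y | y) -> (x -> y))) = max(0, 1) = 1
(y & x) = min(0.11, 0.79) = 0.11
(y -> (y & x)): 0.11 ≤ 0.11, so result = 1
(x & (y -> (y & x))) = min(0.79, 1) = 0.79
~y: Gödel ¬ of 0.11 = 0 (operand ≠ 0)
(x & ~y) = min(0.79, 0) = 0
(x -> x): 0.79 ≤ 0.79, so result = 1
((x & ~y) -> (x -> x)): 0 ≤ 1, so result = 1
((x & (y -> (y & x))) & ((x & ~y) -> (x -> x))) = min(0.79, 1) = 0.79
(y & ((x & (y -> (y & x))) & ((x & ~y) -> (x -> x)))) = min(0.11, 0.79) = 0.11
((((~y & ~y) & ~x) | ((y | y) -> (x -> y))) -> (y & ((x & (y -> (y & x))) & ((x & ~y) -> (x -> x))))): 1 > 0.11, so result = 0.11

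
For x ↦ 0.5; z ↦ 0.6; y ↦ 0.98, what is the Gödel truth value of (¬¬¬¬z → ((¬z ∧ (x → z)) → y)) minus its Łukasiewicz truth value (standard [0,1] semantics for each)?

Gödel evaluation:
  ¬z: Gödel ¬ of 0.6 = 0 (operand ≠ 0)
  ¬¬z: Gödel ¬ of 0 = 1 (operand is 0)
  ¬¬¬z: Gödel ¬ of 1 = 0 (operand ≠ 0)
  ¬¬¬¬z: Gödel ¬ of 0 = 1 (operand is 0)
  ¬z: Gödel ¬ of 0.6 = 0 (operand ≠ 0)
  (x → z): 0.5 ≤ 0.6, so result = 1
  (¬z ∧ (x → z)) = min(0, 1) = 0
  ((¬z ∧ (x → z)) → y): 0 ≤ 0.98, so result = 1
  (¬¬¬¬z → ((¬z ∧ (x → z)) → y)): 1 ≤ 1, so result = 1
  Gödel value = 1
Łukasiewicz evaluation:
  ¬z: Łukasiewicz ¬ gives 1 − 0.6 = 0.4
  ¬¬z: Łukasiewicz ¬ gives 1 − 0.4 = 0.6
  ¬¬¬z: Łukasiewicz ¬ gives 1 − 0.6 = 0.4
  ¬¬¬¬z: Łukasiewicz ¬ gives 1 − 0.4 = 0.6
  ¬z: Łukasiewicz ¬ gives 1 − 0.6 = 0.4
  (x → z): min(1, 1 − 0.5 + 0.6) = 1
  (¬z ∧ (x → z)) = min(0.4, 1) = 0.4
  ((¬z ∧ (x → z)) → y): min(1, 1 − 0.4 + 0.98) = 1
  (¬¬¬¬z → ((¬z ∧ (x → z)) → y)): min(1, 1 − 0.6 + 1) = 1
  Łukasiewicz value = 1
Difference: 1 − 1 = 0.00

0.00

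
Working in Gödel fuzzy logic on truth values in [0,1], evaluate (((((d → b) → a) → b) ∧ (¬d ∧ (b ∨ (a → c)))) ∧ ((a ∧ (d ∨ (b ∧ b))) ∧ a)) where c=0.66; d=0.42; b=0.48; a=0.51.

(d → b): 0.42 ≤ 0.48, so result = 1
((d → b) → a): 1 > 0.51, so result = 0.51
(((d → b) → a) → b): 0.51 > 0.48, so result = 0.48
¬d: Gödel ¬ of 0.42 = 0 (operand ≠ 0)
(a → c): 0.51 ≤ 0.66, so result = 1
(b ∨ (a → c)) = max(0.48, 1) = 1
(¬d ∧ (b ∨ (a → c))) = min(0, 1) = 0
((((d → b) → a) → b) ∧ (¬d ∧ (b ∨ (a → c)))) = min(0.48, 0) = 0
(b ∧ b) = min(0.48, 0.48) = 0.48
(d ∨ (b ∧ b)) = max(0.42, 0.48) = 0.48
(a ∧ (d ∨ (b ∧ b))) = min(0.51, 0.48) = 0.48
((a ∧ (d ∨ (b ∧ b))) ∧ a) = min(0.48, 0.51) = 0.48
(((((d → b) → a) → b) ∧ (¬d ∧ (b ∨ (a → c)))) ∧ ((a ∧ (d ∨ (b ∧ b))) ∧ a)) = min(0, 0.48) = 0

0.00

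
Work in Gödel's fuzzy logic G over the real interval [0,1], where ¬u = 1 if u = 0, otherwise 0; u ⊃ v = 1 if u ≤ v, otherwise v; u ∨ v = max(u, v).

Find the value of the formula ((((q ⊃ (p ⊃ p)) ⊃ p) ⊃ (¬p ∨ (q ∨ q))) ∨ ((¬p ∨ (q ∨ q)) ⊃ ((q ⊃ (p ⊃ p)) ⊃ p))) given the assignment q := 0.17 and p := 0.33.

(p ⊃ p): 0.33 ≤ 0.33, so result = 1
(q ⊃ (p ⊃ p)): 0.17 ≤ 1, so result = 1
((q ⊃ (p ⊃ p)) ⊃ p): 1 > 0.33, so result = 0.33
¬p: Gödel ¬ of 0.33 = 0 (operand ≠ 0)
(q ∨ q) = max(0.17, 0.17) = 0.17
(¬p ∨ (q ∨ q)) = max(0, 0.17) = 0.17
(((q ⊃ (p ⊃ p)) ⊃ p) ⊃ (¬p ∨ (q ∨ q))): 0.33 > 0.17, so result = 0.17
¬p: Gödel ¬ of 0.33 = 0 (operand ≠ 0)
(q ∨ q) = max(0.17, 0.17) = 0.17
(¬p ∨ (q ∨ q)) = max(0, 0.17) = 0.17
(p ⊃ p): 0.33 ≤ 0.33, so result = 1
(q ⊃ (p ⊃ p)): 0.17 ≤ 1, so result = 1
((q ⊃ (p ⊃ p)) ⊃ p): 1 > 0.33, so result = 0.33
((¬p ∨ (q ∨ q)) ⊃ ((q ⊃ (p ⊃ p)) ⊃ p)): 0.17 ≤ 0.33, so result = 1
((((q ⊃ (p ⊃ p)) ⊃ p) ⊃ (¬p ∨ (q ∨ q))) ∨ ((¬p ∨ (q ∨ q)) ⊃ ((q ⊃ (p ⊃ p)) ⊃ p))) = max(0.17, 1) = 1

1.00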